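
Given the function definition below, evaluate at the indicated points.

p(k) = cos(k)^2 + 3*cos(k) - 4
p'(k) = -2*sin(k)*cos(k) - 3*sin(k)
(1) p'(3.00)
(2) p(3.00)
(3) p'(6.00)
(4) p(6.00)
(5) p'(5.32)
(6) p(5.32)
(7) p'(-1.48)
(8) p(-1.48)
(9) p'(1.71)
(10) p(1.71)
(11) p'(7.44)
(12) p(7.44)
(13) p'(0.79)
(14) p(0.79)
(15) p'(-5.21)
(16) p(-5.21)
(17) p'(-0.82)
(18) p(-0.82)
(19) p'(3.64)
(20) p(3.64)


(1) = -0.14
(2) = -5.99
(3) = 1.37
(4) = -0.20
(5) = 3.40
(6) = -1.96
(7) = 3.17
(8) = -3.72
(9) = -2.70
(10) = -4.40
(11) = -3.48
(12) = -2.63
(13) = -3.13
(14) = -1.39
(15) = -3.48
(16) = -2.34
(17) = 3.19
(18) = -1.49
(19) = 0.59
(20) = -5.86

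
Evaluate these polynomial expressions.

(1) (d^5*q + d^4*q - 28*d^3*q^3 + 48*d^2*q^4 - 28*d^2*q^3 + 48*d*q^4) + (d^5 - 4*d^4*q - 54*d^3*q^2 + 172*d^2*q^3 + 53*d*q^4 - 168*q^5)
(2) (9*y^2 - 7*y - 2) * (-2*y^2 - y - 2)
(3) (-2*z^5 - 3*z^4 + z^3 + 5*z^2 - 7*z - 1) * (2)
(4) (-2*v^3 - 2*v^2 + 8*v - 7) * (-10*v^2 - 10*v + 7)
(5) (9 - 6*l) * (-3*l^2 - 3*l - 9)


(1) = d^5*q + d^5 - 3*d^4*q - 28*d^3*q^3 - 54*d^3*q^2 + 48*d^2*q^4 + 144*d^2*q^3 + 101*d*q^4 - 168*q^5
(2) = -18*y^4 + 5*y^3 - 7*y^2 + 16*y + 4
(3) = -4*z^5 - 6*z^4 + 2*z^3 + 10*z^2 - 14*z - 2
(4) = 20*v^5 + 40*v^4 - 74*v^3 - 24*v^2 + 126*v - 49
(5) = 18*l^3 - 9*l^2 + 27*l - 81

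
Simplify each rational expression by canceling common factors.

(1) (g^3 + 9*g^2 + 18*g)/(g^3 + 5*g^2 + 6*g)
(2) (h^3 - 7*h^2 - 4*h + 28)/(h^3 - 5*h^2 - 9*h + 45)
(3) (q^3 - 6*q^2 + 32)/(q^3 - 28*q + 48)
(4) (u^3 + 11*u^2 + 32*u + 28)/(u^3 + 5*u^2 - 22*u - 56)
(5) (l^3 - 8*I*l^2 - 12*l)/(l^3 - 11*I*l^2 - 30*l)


(1) = (g + 6)/(g + 2)
(2) = (h^3 - 7*h^2 - 4*h + 28)/(h^3 - 5*h^2 - 9*h + 45)
(3) = (q^2 - 2*q - 8)/(q^2 + 4*q - 12)
(4) = (u + 2)/(u - 4)
(5) = (l - 2*I)/(l - 5*I)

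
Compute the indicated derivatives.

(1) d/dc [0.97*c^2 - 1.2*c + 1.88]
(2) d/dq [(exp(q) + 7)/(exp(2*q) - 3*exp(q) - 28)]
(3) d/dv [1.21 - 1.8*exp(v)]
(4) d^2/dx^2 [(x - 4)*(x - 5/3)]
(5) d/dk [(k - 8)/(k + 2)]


(1) = 1.94*c - 1.2
(2) = (-(exp(q) + 7)*(2*exp(q) - 3) + exp(2*q) - 3*exp(q) - 28)*exp(q)/(-exp(2*q) + 3*exp(q) + 28)^2
(3) = -1.8*exp(v)
(4) = 2
(5) = 10/(k + 2)^2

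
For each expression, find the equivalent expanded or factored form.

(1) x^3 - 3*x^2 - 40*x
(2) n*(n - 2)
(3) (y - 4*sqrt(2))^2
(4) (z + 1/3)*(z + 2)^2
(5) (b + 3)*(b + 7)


(1) = x*(x - 8)*(x + 5)
(2) = n^2 - 2*n
(3) = y^2 - 8*sqrt(2)*y + 32
(4) = z^3 + 13*z^2/3 + 16*z/3 + 4/3
(5) = b^2 + 10*b + 21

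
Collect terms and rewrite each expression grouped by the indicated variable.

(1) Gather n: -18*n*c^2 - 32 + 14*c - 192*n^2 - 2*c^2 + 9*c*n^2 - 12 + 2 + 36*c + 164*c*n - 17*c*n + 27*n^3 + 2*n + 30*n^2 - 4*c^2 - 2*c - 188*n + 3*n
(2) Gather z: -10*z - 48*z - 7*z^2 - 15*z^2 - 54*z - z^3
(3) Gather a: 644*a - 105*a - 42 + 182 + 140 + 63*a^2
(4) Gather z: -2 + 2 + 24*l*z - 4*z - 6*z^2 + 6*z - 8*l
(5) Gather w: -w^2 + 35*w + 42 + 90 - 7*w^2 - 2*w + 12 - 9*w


(1) = -6*c^2 + 48*c + 27*n^3 + n^2*(9*c - 162) + n*(-18*c^2 + 147*c - 183) - 42
(2) = -z^3 - 22*z^2 - 112*z
(3) = 63*a^2 + 539*a + 280
(4) = -8*l - 6*z^2 + z*(24*l + 2)
(5) = -8*w^2 + 24*w + 144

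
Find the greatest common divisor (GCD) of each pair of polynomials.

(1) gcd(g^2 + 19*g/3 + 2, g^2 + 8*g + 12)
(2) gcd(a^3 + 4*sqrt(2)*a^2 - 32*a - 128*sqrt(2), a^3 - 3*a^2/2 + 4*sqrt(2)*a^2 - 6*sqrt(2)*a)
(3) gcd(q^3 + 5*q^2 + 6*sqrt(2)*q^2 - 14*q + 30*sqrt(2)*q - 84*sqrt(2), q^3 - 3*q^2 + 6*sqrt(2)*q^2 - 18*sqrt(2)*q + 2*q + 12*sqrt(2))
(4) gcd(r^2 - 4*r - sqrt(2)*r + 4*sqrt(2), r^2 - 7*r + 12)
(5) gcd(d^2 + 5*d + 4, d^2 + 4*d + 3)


(1) = gcd((g + 1/3)*(g + 6), (g + 2)*(g + 6)) = g + 6
(2) = a + 4*sqrt(2)
(3) = q^2 + q*(-2 + 6*sqrt(2)) - 12*sqrt(2)
(4) = r - 4
(5) = d + 1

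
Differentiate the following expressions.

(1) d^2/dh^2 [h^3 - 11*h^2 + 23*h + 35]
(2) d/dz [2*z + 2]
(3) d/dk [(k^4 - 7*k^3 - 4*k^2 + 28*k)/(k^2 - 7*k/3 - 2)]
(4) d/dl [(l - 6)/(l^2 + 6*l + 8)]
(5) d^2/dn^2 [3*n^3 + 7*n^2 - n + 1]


(1) = 6*h - 22
(2) = 2
(3) = 6*(3*k^5 - 21*k^4 + 37*k^3 + 35*k^2 + 24*k - 84)/(9*k^4 - 42*k^3 + 13*k^2 + 84*k + 36)
(4) = (l^2 + 6*l - 2*(l - 6)*(l + 3) + 8)/(l^2 + 6*l + 8)^2
(5) = 18*n + 14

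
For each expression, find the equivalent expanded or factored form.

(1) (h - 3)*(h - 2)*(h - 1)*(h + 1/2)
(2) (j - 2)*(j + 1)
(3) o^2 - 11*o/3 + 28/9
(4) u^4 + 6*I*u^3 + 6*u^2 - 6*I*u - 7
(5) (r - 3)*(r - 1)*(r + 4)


(1) = h^4 - 11*h^3/2 + 8*h^2 - h/2 - 3
(2) = j^2 - j - 2
(3) = (o - 7/3)*(o - 4/3)
(4) = (u - 1)*(u + 1)*(u - I)*(u + 7*I)
(5) = r^3 - 13*r + 12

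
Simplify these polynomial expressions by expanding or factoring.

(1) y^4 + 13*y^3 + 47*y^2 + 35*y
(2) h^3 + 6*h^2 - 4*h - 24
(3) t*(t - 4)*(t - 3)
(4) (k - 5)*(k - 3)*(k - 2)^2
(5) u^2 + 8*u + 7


(1) = y*(y + 1)*(y + 5)*(y + 7)
(2) = (h - 2)*(h + 2)*(h + 6)
(3) = t^3 - 7*t^2 + 12*t
(4) = k^4 - 12*k^3 + 51*k^2 - 92*k + 60
(5) = (u + 1)*(u + 7)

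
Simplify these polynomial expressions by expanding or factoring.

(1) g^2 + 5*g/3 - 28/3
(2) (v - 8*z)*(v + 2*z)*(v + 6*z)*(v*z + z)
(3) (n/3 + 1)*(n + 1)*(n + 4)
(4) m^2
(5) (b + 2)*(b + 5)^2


(1) = (g - 7/3)*(g + 4)
(2) = v^4*z + v^3*z - 52*v^2*z^3 - 96*v*z^4 - 52*v*z^3 - 96*z^4
(3) = n^3/3 + 8*n^2/3 + 19*n/3 + 4
(4) = m^2
(5) = b^3 + 12*b^2 + 45*b + 50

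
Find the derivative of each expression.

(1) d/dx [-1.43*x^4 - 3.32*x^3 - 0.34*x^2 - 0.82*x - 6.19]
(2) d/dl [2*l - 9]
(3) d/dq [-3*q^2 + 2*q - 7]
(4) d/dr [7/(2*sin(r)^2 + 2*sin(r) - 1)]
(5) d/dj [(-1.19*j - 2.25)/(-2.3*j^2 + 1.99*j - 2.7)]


(1) = -5.72*x^3 - 9.96*x^2 - 0.68*x - 0.82
(2) = 2
(3) = 2 - 6*q
(4) = -(14*sin(2*r) + 14*cos(r))/(2*sin(r) - cos(2*r))^2
(5) = (-2.737*j^2 - 10.35*j + 7.6905)/(5.29*j^4 - 9.154*j^3 + 16.3801*j^2 - 10.746*j + 7.29)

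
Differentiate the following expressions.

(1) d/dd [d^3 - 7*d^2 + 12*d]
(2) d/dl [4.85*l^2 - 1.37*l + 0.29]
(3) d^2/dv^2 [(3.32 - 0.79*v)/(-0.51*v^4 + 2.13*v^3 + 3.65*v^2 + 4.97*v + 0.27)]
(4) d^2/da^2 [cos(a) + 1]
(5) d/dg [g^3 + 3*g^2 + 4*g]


(1) = 3*d^2 - 14*d + 12
(2) = 9.7*l - 1.37
(3) = (2.465748*v^7 - 31.001472*v^6 + 120.876876*v^5 - 20.641248*v^4 - 372.821452*v^3 - 487.197228*v^2 - 354.574038*v - 159.590458)/(0.132651*v^12 - 1.662039*v^11 + 4.093362*v^10 + 10.248282*v^9 + 2.887155*v^8 - 95.506218*v^7 - 243.329597*v^6 - 364.965702*v^5 - 298.304025*v^4 - 152.616914*v^3 - 20.805984*v^2 - 1.086939*v - 0.019683)
(4) = -cos(a)
(5) = 3*g^2 + 6*g + 4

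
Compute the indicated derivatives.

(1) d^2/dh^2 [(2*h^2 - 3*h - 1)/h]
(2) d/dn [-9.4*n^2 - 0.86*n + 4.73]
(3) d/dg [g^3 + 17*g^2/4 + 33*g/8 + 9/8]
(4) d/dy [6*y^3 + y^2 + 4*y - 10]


(1) = -2/h^3
(2) = -18.8*n - 0.86
(3) = 3*g^2 + 17*g/2 + 33/8
(4) = 18*y^2 + 2*y + 4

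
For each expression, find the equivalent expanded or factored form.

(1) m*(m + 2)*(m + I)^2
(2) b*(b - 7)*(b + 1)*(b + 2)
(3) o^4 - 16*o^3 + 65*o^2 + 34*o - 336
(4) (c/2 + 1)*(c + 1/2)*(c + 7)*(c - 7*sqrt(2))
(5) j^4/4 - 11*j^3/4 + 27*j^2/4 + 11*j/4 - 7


(1) = m^4 + 2*m^3 + 2*I*m^3 - m^2 + 4*I*m^2 - 2*m
(2) = b^4 - 4*b^3 - 19*b^2 - 14*b
(3) = (o - 8)*(o - 7)*(o - 3)*(o + 2)
(4) = c^4/2 - 7*sqrt(2)*c^3/2 + 19*c^3/4 - 133*sqrt(2)*c^2/4 + 37*c^2/4 - 259*sqrt(2)*c/4 + 7*c/2 - 49*sqrt(2)/2
(5) = (j/4 + 1/4)*(j - 7)*(j - 4)*(j - 1)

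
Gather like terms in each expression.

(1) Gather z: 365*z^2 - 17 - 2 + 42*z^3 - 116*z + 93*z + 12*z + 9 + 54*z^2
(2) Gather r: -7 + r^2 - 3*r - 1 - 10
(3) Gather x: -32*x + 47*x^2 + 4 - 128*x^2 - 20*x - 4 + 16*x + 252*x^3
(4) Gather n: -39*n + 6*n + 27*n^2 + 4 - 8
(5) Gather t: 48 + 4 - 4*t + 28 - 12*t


(1) = 42*z^3 + 419*z^2 - 11*z - 10
(2) = r^2 - 3*r - 18
(3) = 252*x^3 - 81*x^2 - 36*x
(4) = 27*n^2 - 33*n - 4
(5) = 80 - 16*t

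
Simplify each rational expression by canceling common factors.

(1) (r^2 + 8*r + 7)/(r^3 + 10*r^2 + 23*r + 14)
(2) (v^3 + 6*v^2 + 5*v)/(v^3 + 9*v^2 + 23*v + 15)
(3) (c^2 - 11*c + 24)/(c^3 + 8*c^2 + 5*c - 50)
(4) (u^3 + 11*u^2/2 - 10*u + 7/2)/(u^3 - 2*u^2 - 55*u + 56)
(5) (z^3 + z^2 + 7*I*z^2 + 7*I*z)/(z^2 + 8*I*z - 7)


(1) = 1/(r + 2)
(2) = v/(v + 3)
(3) = (c^2 - 11*c + 24)/(c^3 + 8*c^2 + 5*c - 50)
(4) = (2*u - 1)/(2*u - 16)
(5) = (z^2 + z)/(z + I)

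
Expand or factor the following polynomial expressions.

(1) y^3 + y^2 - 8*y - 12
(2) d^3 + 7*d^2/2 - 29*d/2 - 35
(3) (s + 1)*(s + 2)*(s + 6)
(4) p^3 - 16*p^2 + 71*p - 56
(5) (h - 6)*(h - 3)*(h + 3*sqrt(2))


(1) = (y - 3)*(y + 2)^2
(2) = (d - 7/2)*(d + 2)*(d + 5)
(3) = s^3 + 9*s^2 + 20*s + 12
(4) = (p - 8)*(p - 7)*(p - 1)
(5) = h^3 - 9*h^2 + 3*sqrt(2)*h^2 - 27*sqrt(2)*h + 18*h + 54*sqrt(2)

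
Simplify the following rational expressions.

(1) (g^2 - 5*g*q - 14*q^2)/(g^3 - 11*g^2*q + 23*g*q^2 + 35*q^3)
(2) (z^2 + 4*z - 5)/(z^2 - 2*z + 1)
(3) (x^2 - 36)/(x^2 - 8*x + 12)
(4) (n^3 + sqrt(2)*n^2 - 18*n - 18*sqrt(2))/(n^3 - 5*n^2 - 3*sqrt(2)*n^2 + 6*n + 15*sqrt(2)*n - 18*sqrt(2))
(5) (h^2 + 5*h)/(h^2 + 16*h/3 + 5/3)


(1) = (-g - 2*q)/(-g^2 + 4*g*q + 5*q^2)
(2) = (z + 5)/(z - 1)
(3) = (x + 6)/(x - 2)
(4) = (n^2 + 4*sqrt(2)*n + 6)/(n^2 - 5*n + 6)
(5) = 3*h/(3*h + 1)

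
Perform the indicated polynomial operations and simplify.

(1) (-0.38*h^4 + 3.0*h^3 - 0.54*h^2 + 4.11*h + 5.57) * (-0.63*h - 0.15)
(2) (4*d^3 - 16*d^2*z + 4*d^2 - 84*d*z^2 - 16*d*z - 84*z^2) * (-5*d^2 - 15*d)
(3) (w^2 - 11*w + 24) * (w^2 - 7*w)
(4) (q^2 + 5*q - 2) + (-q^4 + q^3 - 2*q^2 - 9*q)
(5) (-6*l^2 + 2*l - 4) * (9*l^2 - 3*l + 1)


(1) = 0.2394*h^5 - 1.833*h^4 - 0.1098*h^3 - 2.5083*h^2 - 4.1256*h - 0.8355
(2) = -20*d^5 + 80*d^4*z - 80*d^4 + 420*d^3*z^2 + 320*d^3*z - 60*d^3 + 1680*d^2*z^2 + 240*d^2*z + 1260*d*z^2
(3) = w^4 - 18*w^3 + 101*w^2 - 168*w
(4) = -q^4 + q^3 - q^2 - 4*q - 2
(5) = -54*l^4 + 36*l^3 - 48*l^2 + 14*l - 4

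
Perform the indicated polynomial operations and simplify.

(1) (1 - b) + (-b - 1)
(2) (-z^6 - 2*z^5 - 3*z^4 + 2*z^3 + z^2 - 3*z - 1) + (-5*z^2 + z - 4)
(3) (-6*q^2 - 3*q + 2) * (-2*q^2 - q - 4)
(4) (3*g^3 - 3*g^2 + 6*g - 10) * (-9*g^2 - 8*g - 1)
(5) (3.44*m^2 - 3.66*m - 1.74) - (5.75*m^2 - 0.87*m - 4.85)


(1) = -2*b
(2) = -z^6 - 2*z^5 - 3*z^4 + 2*z^3 - 4*z^2 - 2*z - 5
(3) = 12*q^4 + 12*q^3 + 23*q^2 + 10*q - 8
(4) = -27*g^5 + 3*g^4 - 33*g^3 + 45*g^2 + 74*g + 10
(5) = -2.31*m^2 - 2.79*m + 3.11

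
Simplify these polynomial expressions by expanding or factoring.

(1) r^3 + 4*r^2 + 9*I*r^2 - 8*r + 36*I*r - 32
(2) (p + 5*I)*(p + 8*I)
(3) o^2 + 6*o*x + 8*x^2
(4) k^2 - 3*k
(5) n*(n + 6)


(1) = (r + 4)*(r + I)*(r + 8*I)
(2) = p^2 + 13*I*p - 40
(3) = (o + 2*x)*(o + 4*x)
(4) = k*(k - 3)
(5) = n^2 + 6*n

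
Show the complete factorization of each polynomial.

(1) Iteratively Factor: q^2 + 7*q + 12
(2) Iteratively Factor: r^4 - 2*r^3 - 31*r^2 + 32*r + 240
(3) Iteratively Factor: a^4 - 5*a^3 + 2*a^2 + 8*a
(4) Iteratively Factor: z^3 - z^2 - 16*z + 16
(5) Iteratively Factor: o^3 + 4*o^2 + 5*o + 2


(1) = (q + 4)*(q + 3)
(2) = (r + 4)*(r^3 - 6*r^2 - 7*r + 60) = (r + 3)*(r + 4)*(r^2 - 9*r + 20) = (r - 5)*(r + 3)*(r + 4)*(r - 4)
(3) = (a + 1)*(a^3 - 6*a^2 + 8*a) = a*(a + 1)*(a^2 - 6*a + 8) = a*(a - 4)*(a + 1)*(a - 2)
(4) = (z - 1)*(z^2 - 16) = (z - 4)*(z - 1)*(z + 4)
(5) = (o + 1)*(o^2 + 3*o + 2) = (o + 1)*(o + 2)*(o + 1)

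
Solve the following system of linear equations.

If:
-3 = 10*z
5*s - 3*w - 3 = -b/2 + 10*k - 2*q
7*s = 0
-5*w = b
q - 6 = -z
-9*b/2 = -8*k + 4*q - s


Then:
b = -876/181
k = 387/905
q = 63/10
s = 0
w = 876/905
z = -3/10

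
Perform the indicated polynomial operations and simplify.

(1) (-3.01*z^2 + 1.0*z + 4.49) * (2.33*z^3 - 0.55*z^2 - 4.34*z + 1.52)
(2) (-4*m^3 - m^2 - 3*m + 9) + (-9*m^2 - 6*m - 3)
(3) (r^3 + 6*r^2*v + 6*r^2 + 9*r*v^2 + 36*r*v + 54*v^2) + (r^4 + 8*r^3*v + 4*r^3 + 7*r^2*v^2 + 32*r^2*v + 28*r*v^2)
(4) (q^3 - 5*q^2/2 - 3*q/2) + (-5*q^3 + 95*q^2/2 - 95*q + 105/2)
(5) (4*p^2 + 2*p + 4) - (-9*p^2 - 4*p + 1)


(1) = -7.0133*z^5 + 3.9855*z^4 + 22.9751*z^3 - 11.3847*z^2 - 17.9666*z + 6.8248
(2) = -4*m^3 - 10*m^2 - 9*m + 6
(3) = r^4 + 8*r^3*v + 5*r^3 + 7*r^2*v^2 + 38*r^2*v + 6*r^2 + 37*r*v^2 + 36*r*v + 54*v^2
(4) = -4*q^3 + 45*q^2 - 193*q/2 + 105/2
(5) = 13*p^2 + 6*p + 3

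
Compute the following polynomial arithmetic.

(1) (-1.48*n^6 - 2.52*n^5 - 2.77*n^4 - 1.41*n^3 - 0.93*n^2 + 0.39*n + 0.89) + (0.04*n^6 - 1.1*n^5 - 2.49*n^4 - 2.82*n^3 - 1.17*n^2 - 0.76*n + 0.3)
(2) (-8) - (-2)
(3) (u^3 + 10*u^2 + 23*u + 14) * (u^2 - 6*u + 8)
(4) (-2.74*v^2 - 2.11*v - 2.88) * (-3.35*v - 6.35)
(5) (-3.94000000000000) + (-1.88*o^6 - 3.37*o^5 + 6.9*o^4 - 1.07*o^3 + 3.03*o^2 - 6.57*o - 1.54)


(1) = -1.44*n^6 - 3.62*n^5 - 5.26*n^4 - 4.23*n^3 - 2.1*n^2 - 0.37*n + 1.19
(2) = -6
(3) = u^5 + 4*u^4 - 29*u^3 - 44*u^2 + 100*u + 112
(4) = 9.179*v^3 + 24.4675*v^2 + 23.0465*v + 18.288
(5) = -1.88*o^6 - 3.37*o^5 + 6.9*o^4 - 1.07*o^3 + 3.03*o^2 - 6.57*o - 5.48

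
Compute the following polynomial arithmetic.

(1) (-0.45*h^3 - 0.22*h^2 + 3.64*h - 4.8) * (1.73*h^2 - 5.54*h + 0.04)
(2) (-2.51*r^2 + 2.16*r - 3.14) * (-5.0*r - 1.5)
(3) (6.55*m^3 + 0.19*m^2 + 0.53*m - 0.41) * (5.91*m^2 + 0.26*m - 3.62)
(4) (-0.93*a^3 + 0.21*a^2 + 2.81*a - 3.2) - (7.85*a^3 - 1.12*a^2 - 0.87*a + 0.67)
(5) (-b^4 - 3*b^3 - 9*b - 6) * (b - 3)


(1) = -0.7785*h^5 + 2.1124*h^4 + 7.498*h^3 - 28.4784*h^2 + 26.7376*h - 0.192
(2) = 12.55*r^3 - 7.035*r^2 + 12.46*r + 4.71
(3) = 38.7105*m^5 + 2.8259*m^4 - 20.5293*m^3 - 2.9731*m^2 - 2.0252*m + 1.4842
(4) = -8.78*a^3 + 1.33*a^2 + 3.68*a - 3.87
(5) = -b^5 + 9*b^3 - 9*b^2 + 21*b + 18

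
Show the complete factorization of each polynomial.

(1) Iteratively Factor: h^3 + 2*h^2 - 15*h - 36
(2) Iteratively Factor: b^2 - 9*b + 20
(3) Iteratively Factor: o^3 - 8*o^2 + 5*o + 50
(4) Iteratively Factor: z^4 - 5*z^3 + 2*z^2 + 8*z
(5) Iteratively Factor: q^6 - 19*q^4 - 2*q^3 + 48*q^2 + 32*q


(1) = (h + 3)*(h^2 - h - 12) = (h - 4)*(h + 3)*(h + 3)
(2) = (b - 4)*(b - 5)
(3) = (o - 5)*(o^2 - 3*o - 10) = (o - 5)*(o + 2)*(o - 5)
(4) = (z)*(z^3 - 5*z^2 + 2*z + 8) = z*(z - 2)*(z^2 - 3*z - 4) = z*(z - 4)*(z - 2)*(z + 1)
(5) = (q + 1)*(q^5 - q^4 - 18*q^3 + 16*q^2 + 32*q) = (q + 1)*(q + 4)*(q^4 - 5*q^3 + 2*q^2 + 8*q) = (q + 1)^2*(q + 4)*(q^3 - 6*q^2 + 8*q) = q*(q + 1)^2*(q + 4)*(q^2 - 6*q + 8) = q*(q - 4)*(q + 1)^2*(q + 4)*(q - 2)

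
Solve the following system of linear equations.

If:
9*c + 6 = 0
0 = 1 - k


Then:
c = -2/3
k = 1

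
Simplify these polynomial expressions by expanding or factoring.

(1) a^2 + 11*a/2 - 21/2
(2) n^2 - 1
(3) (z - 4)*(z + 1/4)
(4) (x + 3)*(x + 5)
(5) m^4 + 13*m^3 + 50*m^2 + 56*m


(1) = (a - 3/2)*(a + 7)
(2) = (n - 1)*(n + 1)
(3) = z^2 - 15*z/4 - 1
(4) = x^2 + 8*x + 15
(5) = m*(m + 2)*(m + 4)*(m + 7)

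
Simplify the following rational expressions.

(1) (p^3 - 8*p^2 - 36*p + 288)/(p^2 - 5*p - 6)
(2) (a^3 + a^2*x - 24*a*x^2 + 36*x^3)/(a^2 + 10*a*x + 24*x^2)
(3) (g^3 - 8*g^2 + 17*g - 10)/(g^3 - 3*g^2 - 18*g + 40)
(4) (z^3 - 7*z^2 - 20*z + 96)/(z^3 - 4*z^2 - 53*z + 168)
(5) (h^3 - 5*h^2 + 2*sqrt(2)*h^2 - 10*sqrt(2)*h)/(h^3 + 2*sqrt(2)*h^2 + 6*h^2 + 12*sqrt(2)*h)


(1) = (p^2 - 2*p - 48)/(p + 1)
(2) = (a^2 - 5*a*x + 6*x^2)/(a + 4*x)
(3) = (g - 1)/(g + 4)
(4) = (z + 4)/(z + 7)
(5) = (h - 5)/(h + 6)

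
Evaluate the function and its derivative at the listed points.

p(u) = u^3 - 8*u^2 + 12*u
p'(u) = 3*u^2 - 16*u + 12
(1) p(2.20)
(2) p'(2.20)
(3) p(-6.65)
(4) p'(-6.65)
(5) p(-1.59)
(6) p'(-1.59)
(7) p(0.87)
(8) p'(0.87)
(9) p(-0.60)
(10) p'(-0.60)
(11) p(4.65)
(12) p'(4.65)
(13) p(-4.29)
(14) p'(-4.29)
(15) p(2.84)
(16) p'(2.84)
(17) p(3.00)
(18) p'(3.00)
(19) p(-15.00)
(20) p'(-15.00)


(1) = -1.67
(2) = -8.68
(3) = -727.66
(4) = 251.07
(5) = -43.32
(6) = 45.02
(7) = 5.04
(8) = 0.35
(9) = -10.30
(10) = 22.68
(11) = -16.64
(12) = 2.47
(13) = -277.67
(14) = 135.85
(15) = -7.54
(16) = -9.24
(17) = -9.00
(18) = -9.00
(19) = -5355.00
(20) = 927.00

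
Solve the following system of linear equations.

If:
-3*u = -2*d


Then:
d = 3*u/2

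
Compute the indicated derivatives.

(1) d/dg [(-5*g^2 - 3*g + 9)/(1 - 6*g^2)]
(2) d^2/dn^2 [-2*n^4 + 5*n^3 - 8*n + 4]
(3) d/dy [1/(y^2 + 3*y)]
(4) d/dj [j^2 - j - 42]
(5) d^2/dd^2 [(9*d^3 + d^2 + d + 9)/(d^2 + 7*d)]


(1) = (-18*g^2 + 98*g - 3)/(36*g^4 - 12*g^2 + 1)
(2) = 6*n*(5 - 4*n)
(3) = (-2*y - 3)/(y^2*(y + 3)^2)
(4) = 2*j - 1
(5) = 6*(145*d^3 + 9*d^2 + 63*d + 147)/(d^3*(d^3 + 21*d^2 + 147*d + 343))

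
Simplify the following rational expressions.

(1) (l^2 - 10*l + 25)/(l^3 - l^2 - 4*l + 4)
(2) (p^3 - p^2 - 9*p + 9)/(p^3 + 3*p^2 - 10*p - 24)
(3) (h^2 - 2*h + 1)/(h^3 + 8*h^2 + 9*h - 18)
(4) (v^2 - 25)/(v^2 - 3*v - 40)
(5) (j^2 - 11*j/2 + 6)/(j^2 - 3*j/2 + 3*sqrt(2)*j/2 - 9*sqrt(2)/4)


(1) = (l^2 - 10*l + 25)/(l^3 - l^2 - 4*l + 4)
(2) = (p^2 + 2*p - 3)/(p^2 + 6*p + 8)
(3) = (h - 1)/(h^2 + 9*h + 18)
(4) = (v - 5)/(v - 8)
(5) = (8*j - 32)/(8*j + 12*sqrt(2))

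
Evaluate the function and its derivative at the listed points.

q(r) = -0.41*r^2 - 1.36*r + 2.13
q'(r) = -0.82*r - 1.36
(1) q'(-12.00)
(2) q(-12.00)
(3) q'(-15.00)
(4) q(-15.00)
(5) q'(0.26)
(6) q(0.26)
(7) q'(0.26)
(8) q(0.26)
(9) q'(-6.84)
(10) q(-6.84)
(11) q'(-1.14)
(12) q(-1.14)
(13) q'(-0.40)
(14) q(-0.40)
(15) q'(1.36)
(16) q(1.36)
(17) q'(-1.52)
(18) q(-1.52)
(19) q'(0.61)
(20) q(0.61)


(1) = 8.48
(2) = -40.59
(3) = 10.94
(4) = -69.72
(5) = -1.57
(6) = 1.75
(7) = -1.57
(8) = 1.75
(9) = 4.25
(10) = -7.75
(11) = -0.43
(12) = 3.15
(13) = -1.03
(14) = 2.61
(15) = -2.48
(16) = -0.48
(17) = -0.11
(18) = 3.25
(19) = -1.86
(20) = 1.15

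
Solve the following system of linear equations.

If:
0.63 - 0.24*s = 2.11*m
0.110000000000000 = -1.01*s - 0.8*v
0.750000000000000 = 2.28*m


Then:
m = 0.33
s = -0.27
v = 0.20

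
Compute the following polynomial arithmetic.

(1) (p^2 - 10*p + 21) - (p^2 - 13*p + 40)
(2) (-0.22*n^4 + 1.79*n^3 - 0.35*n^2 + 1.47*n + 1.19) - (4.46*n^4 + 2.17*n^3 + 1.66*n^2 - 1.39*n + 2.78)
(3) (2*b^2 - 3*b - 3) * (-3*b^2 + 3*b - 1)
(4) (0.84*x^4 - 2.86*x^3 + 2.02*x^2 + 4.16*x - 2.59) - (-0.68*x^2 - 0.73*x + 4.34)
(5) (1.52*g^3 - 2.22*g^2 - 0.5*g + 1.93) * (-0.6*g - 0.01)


(1) = 3*p - 19
(2) = -4.68*n^4 - 0.38*n^3 - 2.01*n^2 + 2.86*n - 1.59
(3) = -6*b^4 + 15*b^3 - 2*b^2 - 6*b + 3
(4) = 0.84*x^4 - 2.86*x^3 + 2.7*x^2 + 4.89*x - 6.93
(5) = -0.912*g^4 + 1.3168*g^3 + 0.3222*g^2 - 1.153*g - 0.0193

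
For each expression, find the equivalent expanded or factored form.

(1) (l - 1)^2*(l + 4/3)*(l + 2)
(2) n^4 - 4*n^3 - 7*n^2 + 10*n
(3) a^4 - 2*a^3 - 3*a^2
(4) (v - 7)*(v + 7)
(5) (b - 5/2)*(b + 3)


(1) = l^4 + 4*l^3/3 - 3*l^2 - 2*l + 8/3
(2) = n*(n - 5)*(n - 1)*(n + 2)
(3) = a^2*(a - 3)*(a + 1)
(4) = v^2 - 49
(5) = b^2 + b/2 - 15/2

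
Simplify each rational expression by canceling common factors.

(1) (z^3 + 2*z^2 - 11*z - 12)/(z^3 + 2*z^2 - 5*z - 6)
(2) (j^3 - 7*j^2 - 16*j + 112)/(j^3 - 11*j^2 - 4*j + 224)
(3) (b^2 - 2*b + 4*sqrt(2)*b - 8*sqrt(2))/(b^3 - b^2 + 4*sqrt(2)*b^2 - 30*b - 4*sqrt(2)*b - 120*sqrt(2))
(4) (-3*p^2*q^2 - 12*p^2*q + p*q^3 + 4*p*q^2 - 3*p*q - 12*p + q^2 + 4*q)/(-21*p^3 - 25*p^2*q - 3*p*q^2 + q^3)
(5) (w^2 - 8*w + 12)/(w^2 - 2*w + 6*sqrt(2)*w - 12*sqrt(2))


(1) = (z^2 + z - 12)/(z^2 + z - 6)
(2) = (j - 4)/(j - 8)
(3) = (b - 2)/(b^2 - b - 30)
(4) = (3*p^2*q^2 + 12*p^2*q - p*q^3 - 4*p*q^2 + 3*p*q + 12*p - q^2 - 4*q)/(21*p^3 + 25*p^2*q + 3*p*q^2 - q^3)
(5) = (w - 6)/(w + 6*sqrt(2))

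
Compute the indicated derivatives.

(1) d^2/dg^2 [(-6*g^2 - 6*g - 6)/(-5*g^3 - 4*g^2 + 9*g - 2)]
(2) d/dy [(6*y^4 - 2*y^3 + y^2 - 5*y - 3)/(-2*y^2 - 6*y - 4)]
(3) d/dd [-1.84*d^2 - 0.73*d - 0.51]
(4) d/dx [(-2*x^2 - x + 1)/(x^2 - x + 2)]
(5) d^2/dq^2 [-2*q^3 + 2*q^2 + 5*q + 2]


(1) = 12*(25*g^6 + 75*g^5 + 345*g^4 + 187*g^3 - 171*g^2 - 162*g + 95)/(125*g^9 + 300*g^8 - 435*g^7 - 866*g^6 + 1023*g^5 + 528*g^4 - 1101*g^3 + 534*g^2 - 108*g + 8)
(2) = (-12*y^5 - 52*y^4 - 36*y^3 + 4*y^2 - 10*y + 1)/(2*(y^4 + 6*y^3 + 13*y^2 + 12*y + 4))
(3) = -3.68*d - 0.73
(4) = (3*x^2 - 10*x - 1)/(x^4 - 2*x^3 + 5*x^2 - 4*x + 4)
(5) = 4 - 12*q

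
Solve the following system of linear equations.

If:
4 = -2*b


Then:
b = -2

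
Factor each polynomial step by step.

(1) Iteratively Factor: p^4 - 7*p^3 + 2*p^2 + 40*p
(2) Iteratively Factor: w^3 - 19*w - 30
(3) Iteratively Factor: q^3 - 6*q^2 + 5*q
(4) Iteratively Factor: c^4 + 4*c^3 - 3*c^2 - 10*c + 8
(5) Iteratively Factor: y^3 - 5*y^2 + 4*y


(1) = (p - 5)*(p^3 - 2*p^2 - 8*p) = p*(p - 5)*(p^2 - 2*p - 8) = p*(p - 5)*(p + 2)*(p - 4)
(2) = (w + 3)*(w^2 - 3*w - 10) = (w + 2)*(w + 3)*(w - 5)
(3) = (q - 1)*(q^2 - 5*q) = q*(q - 1)*(q - 5)
(4) = (c + 4)*(c^3 - 3*c + 2) = (c - 1)*(c + 4)*(c^2 + c - 2) = (c - 1)*(c + 2)*(c + 4)*(c - 1)
(5) = (y - 1)*(y^2 - 4*y) = (y - 4)*(y - 1)*(y)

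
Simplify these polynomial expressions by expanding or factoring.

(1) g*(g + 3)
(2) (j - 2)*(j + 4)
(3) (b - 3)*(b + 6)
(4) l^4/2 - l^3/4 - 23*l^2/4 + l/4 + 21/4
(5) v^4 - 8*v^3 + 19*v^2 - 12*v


(1) = g^2 + 3*g
(2) = j^2 + 2*j - 8
(3) = b^2 + 3*b - 18
(4) = (l/2 + 1/2)*(l - 7/2)*(l - 1)*(l + 3)
(5) = v*(v - 4)*(v - 3)*(v - 1)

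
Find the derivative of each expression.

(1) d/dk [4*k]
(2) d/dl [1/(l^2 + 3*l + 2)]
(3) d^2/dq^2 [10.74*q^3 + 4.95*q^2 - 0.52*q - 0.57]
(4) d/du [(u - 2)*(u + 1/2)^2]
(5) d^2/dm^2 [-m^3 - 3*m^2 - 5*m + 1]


(1) = 4
(2) = (-2*l - 3)/(l^2 + 3*l + 2)^2
(3) = 64.44*q + 9.9
(4) = (2*u + 1)*(6*u - 7)/4
(5) = -6*m - 6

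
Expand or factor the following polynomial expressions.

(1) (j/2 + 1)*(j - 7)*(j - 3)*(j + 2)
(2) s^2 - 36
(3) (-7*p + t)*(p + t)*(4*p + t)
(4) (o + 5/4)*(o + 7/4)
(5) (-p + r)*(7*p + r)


(1) = j^4/2 - 3*j^3 - 15*j^2/2 + 22*j + 42
(2) = (s - 6)*(s + 6)
(3) = -28*p^3 - 31*p^2*t - 2*p*t^2 + t^3
(4) = o^2 + 3*o + 35/16
(5) = -7*p^2 + 6*p*r + r^2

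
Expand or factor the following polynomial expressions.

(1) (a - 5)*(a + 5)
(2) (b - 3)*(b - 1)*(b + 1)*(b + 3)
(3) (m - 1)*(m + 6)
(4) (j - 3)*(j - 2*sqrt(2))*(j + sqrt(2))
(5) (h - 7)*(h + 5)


(1) = a^2 - 25
(2) = b^4 - 10*b^2 + 9
(3) = m^2 + 5*m - 6
(4) = j^3 - 3*j^2 - sqrt(2)*j^2 - 4*j + 3*sqrt(2)*j + 12
(5) = h^2 - 2*h - 35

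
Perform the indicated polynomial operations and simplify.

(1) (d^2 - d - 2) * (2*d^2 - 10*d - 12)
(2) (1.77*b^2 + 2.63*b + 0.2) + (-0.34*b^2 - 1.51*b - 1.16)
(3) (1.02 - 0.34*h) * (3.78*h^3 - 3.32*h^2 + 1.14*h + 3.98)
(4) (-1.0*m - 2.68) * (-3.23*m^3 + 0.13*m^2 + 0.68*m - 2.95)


(1) = 2*d^4 - 12*d^3 - 6*d^2 + 32*d + 24
(2) = 1.43*b^2 + 1.12*b - 0.96
(3) = -1.2852*h^4 + 4.9844*h^3 - 3.774*h^2 - 0.1904*h + 4.0596
(4) = 3.23*m^4 + 8.5264*m^3 - 1.0284*m^2 + 1.1276*m + 7.906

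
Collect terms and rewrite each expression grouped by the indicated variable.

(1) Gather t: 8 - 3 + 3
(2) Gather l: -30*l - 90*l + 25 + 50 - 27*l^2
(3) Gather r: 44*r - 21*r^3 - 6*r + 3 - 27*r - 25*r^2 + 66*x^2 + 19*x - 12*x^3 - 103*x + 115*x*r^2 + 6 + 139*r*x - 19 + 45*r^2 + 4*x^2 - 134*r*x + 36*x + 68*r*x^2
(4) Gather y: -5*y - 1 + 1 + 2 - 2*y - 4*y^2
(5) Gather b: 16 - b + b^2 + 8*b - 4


(1) = 8
(2) = -27*l^2 - 120*l + 75
(3) = -21*r^3 + r^2*(115*x + 20) + r*(68*x^2 + 5*x + 11) - 12*x^3 + 70*x^2 - 48*x - 10
(4) = -4*y^2 - 7*y + 2
(5) = b^2 + 7*b + 12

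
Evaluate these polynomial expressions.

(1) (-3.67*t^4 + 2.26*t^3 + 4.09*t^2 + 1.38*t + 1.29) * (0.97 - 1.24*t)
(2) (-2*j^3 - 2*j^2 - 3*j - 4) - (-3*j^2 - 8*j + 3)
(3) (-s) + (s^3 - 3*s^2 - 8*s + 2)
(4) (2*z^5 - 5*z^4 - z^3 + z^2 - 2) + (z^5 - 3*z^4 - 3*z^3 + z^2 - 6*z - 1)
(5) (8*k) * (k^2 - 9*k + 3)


(1) = 4.5508*t^5 - 6.3623*t^4 - 2.8794*t^3 + 2.2561*t^2 - 0.261*t + 1.2513
(2) = -2*j^3 + j^2 + 5*j - 7
(3) = s^3 - 3*s^2 - 9*s + 2
(4) = 3*z^5 - 8*z^4 - 4*z^3 + 2*z^2 - 6*z - 3
(5) = 8*k^3 - 72*k^2 + 24*k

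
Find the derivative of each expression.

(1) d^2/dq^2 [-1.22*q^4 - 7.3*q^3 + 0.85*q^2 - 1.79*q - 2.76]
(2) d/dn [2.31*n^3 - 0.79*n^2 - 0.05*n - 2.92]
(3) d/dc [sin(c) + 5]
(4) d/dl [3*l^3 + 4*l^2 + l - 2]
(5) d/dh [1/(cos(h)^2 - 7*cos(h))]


(1) = -14.64*q^2 - 43.8*q + 1.7
(2) = 6.93*n^2 - 1.58*n - 0.05
(3) = cos(c)
(4) = 9*l^2 + 8*l + 1
(5) = (2*cos(h) - 7)*sin(h)/((cos(h) - 7)^2*cos(h)^2)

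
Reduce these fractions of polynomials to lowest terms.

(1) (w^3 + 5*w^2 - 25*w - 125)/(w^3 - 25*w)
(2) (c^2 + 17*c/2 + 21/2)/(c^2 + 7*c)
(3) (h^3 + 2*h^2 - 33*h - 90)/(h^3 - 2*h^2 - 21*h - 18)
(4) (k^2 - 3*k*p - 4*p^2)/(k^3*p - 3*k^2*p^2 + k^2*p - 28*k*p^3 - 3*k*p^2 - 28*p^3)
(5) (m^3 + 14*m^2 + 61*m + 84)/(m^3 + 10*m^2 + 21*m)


(1) = (w + 5)/w
(2) = (2*c + 3)/(2*c)
(3) = (h + 5)/(h + 1)
(4) = (-k^2 + 3*k*p + 4*p^2)/(-k^3*p + 3*k^2*p^2 - k^2*p + 28*k*p^3 + 3*k*p^2 + 28*p^3)
(5) = (m + 4)/m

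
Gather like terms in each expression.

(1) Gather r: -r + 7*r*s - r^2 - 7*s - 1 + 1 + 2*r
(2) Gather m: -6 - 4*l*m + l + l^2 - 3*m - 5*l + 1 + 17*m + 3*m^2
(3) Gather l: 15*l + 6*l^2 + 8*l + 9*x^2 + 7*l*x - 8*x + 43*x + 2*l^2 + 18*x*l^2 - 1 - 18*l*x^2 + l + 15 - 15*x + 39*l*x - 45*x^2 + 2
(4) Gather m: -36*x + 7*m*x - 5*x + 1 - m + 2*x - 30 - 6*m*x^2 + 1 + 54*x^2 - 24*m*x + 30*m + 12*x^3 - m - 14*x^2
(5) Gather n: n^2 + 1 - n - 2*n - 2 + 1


(1) = -r^2 + r*(7*s + 1) - 7*s
(2) = l^2 - 4*l + 3*m^2 + m*(14 - 4*l) - 5
(3) = l^2*(18*x + 8) + l*(-18*x^2 + 46*x + 24) - 36*x^2 + 20*x + 16
(4) = m*(-6*x^2 - 17*x + 28) + 12*x^3 + 40*x^2 - 39*x - 28
(5) = n^2 - 3*n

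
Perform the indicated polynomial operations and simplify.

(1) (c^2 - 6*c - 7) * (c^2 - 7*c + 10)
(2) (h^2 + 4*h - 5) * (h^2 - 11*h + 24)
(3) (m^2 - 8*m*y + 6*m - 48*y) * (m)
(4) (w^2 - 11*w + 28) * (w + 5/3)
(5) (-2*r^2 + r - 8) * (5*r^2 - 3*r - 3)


(1) = c^4 - 13*c^3 + 45*c^2 - 11*c - 70
(2) = h^4 - 7*h^3 - 25*h^2 + 151*h - 120
(3) = m^3 - 8*m^2*y + 6*m^2 - 48*m*y
(4) = w^3 - 28*w^2/3 + 29*w/3 + 140/3
(5) = -10*r^4 + 11*r^3 - 37*r^2 + 21*r + 24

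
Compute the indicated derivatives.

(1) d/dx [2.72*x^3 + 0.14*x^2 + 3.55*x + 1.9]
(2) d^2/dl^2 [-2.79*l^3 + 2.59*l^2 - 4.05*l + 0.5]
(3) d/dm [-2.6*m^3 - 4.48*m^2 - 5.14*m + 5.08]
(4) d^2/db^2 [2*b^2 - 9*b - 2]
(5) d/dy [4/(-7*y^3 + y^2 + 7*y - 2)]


(1) = 8.16*x^2 + 0.28*x + 3.55
(2) = 5.18 - 16.74*l
(3) = -7.8*m^2 - 8.96*m - 5.14
(4) = 4
(5) = 4*(21*y^2 - 2*y - 7)/(7*y^3 - y^2 - 7*y + 2)^2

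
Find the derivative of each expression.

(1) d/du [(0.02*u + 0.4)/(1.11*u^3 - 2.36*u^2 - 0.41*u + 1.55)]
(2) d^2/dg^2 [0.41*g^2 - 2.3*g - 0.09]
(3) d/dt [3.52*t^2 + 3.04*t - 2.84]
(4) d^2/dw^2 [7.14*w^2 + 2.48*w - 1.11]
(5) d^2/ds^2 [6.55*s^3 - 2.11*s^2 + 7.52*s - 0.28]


(1) = (-0.0444*u^3 - 1.2848*u^2 + 1.888*u + 0.195)/(1.2321*u^6 - 5.2392*u^5 + 4.6594*u^4 + 5.3762*u^3 - 7.1479*u^2 - 1.271*u + 2.4025)
(2) = 0.820000000000000
(3) = 7.04*t + 3.04
(4) = 14.2800000000000
(5) = 39.3*s - 4.22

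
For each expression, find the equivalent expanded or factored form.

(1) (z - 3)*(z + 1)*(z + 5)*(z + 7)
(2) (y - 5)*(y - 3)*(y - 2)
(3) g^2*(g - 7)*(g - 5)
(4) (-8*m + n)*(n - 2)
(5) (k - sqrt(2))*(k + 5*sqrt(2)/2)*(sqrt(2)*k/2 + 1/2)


(1) = z^4 + 10*z^3 + 8*z^2 - 106*z - 105
(2) = y^3 - 10*y^2 + 31*y - 30
(3) = g^4 - 12*g^3 + 35*g^2
(4) = -8*m*n + 16*m + n^2 - 2*n
(5) = sqrt(2)*k^3/2 + 2*k^2 - 7*sqrt(2)*k/4 - 5/2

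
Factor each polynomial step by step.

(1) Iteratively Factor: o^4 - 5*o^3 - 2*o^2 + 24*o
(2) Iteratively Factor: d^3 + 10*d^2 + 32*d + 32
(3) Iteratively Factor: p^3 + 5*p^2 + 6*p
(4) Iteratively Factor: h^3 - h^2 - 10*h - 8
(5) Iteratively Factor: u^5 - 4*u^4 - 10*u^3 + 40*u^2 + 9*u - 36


(1) = (o)*(o^3 - 5*o^2 - 2*o + 24) = o*(o - 3)*(o^2 - 2*o - 8) = o*(o - 4)*(o - 3)*(o + 2)
(2) = (d + 2)*(d^2 + 8*d + 16) = (d + 2)*(d + 4)*(d + 4)
(3) = (p + 3)*(p^2 + 2*p) = p*(p + 3)*(p + 2)
(4) = (h + 2)*(h^2 - 3*h - 4) = (h - 4)*(h + 2)*(h + 1)
(5) = (u + 1)*(u^4 - 5*u^3 - 5*u^2 + 45*u - 36) = (u + 1)*(u + 3)*(u^3 - 8*u^2 + 19*u - 12) = (u - 3)*(u + 1)*(u + 3)*(u^2 - 5*u + 4) = (u - 4)*(u - 3)*(u + 1)*(u + 3)*(u - 1)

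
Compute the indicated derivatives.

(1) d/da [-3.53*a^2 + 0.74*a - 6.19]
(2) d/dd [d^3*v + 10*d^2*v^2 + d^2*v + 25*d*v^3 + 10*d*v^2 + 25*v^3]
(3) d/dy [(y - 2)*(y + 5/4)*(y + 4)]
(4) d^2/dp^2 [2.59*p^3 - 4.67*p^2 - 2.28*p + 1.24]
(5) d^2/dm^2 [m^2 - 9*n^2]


(1) = 0.74 - 7.06*a
(2) = v*(3*d^2 + 20*d*v + 2*d + 25*v^2 + 10*v)
(3) = 3*y^2 + 13*y/2 - 11/2
(4) = 15.54*p - 9.34
(5) = 2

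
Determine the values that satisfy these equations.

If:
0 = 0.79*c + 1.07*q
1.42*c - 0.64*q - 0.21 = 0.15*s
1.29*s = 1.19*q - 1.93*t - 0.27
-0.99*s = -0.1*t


Then:
c = 0.11
q = -0.08
s = -0.02
t = -0.18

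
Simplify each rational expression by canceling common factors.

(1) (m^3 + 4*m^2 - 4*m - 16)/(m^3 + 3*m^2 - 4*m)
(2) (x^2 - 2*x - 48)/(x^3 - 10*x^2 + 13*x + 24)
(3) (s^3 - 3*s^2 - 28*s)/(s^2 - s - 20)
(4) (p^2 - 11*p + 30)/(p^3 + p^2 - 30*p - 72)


(1) = (m^2 - 4)/(m^2 - m)
(2) = (x + 6)/(x^2 - 2*x - 3)
(3) = (s^2 - 7*s)/(s - 5)
(4) = (p - 5)/(p^2 + 7*p + 12)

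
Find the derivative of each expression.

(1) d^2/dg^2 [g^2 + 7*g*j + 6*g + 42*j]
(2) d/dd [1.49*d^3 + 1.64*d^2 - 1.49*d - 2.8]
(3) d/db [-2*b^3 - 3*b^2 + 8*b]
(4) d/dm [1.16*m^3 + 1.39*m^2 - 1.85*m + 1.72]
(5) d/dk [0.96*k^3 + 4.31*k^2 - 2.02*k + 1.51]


(1) = 2
(2) = 4.47*d^2 + 3.28*d - 1.49
(3) = -6*b^2 - 6*b + 8
(4) = 3.48*m^2 + 2.78*m - 1.85
(5) = 2.88*k^2 + 8.62*k - 2.02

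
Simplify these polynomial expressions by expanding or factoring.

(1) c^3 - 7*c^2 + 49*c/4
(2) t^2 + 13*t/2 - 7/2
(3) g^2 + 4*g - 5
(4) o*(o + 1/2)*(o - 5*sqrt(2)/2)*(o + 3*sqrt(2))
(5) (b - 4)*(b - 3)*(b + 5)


(1) = c*(c - 7/2)^2
(2) = (t - 1/2)*(t + 7)
(3) = (g - 1)*(g + 5)
(4) = o^4 + o^3/2 + sqrt(2)*o^3/2 - 15*o^2 + sqrt(2)*o^2/4 - 15*o/2
(5) = b^3 - 2*b^2 - 23*b + 60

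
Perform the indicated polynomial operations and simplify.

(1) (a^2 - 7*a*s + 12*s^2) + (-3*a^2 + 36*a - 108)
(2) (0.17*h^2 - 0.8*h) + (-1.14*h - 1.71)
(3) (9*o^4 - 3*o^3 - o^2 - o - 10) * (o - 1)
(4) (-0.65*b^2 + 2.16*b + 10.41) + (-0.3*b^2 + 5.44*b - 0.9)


(1) = -2*a^2 - 7*a*s + 36*a + 12*s^2 - 108
(2) = 0.17*h^2 - 1.94*h - 1.71
(3) = 9*o^5 - 12*o^4 + 2*o^3 - 9*o + 10
(4) = -0.95*b^2 + 7.6*b + 9.51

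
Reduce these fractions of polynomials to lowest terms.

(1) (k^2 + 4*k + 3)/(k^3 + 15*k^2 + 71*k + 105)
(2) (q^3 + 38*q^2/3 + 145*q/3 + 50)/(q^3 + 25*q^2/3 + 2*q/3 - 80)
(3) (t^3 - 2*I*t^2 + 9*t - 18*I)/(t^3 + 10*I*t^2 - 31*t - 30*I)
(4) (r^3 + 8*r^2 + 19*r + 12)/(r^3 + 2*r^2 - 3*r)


(1) = (k + 1)/(k^2 + 12*k + 35)
(2) = (3*q + 5)/(3*q - 8)
(3) = (t^2 - 5*I*t - 6)/(t^2 + 7*I*t - 10)
(4) = (r^2 + 5*r + 4)/(r^2 - r)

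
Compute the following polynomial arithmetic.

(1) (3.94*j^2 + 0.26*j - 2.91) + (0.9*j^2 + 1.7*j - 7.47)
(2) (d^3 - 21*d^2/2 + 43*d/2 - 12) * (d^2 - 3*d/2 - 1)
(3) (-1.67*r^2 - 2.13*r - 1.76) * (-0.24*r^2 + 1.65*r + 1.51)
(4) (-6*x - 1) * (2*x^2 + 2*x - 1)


(1) = 4.84*j^2 + 1.96*j - 10.38
(2) = d^5 - 12*d^4 + 145*d^3/4 - 135*d^2/4 - 7*d/2 + 12
(3) = 0.4008*r^4 - 2.2443*r^3 - 5.6138*r^2 - 6.1203*r - 2.6576
(4) = -12*x^3 - 14*x^2 + 4*x + 1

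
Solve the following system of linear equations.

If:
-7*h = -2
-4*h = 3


Then:
No Solution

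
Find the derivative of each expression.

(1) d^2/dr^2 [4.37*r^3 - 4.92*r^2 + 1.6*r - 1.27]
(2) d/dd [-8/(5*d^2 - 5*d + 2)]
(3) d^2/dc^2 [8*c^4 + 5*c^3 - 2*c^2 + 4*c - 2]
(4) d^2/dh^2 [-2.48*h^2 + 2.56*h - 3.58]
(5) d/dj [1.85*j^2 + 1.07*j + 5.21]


(1) = 26.22*r - 9.84
(2) = 40*(2*d - 1)/(5*d^2 - 5*d + 2)^2
(3) = 96*c^2 + 30*c - 4
(4) = -4.96000000000000
(5) = 3.7*j + 1.07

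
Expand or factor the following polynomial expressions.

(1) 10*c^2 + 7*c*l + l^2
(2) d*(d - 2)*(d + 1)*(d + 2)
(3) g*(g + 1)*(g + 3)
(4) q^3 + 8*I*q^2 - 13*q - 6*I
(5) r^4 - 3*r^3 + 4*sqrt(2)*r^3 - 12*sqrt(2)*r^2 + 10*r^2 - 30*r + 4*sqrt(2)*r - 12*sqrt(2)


(1) = (2*c + l)*(5*c + l)
(2) = d^4 + d^3 - 4*d^2 - 4*d
(3) = g^3 + 4*g^2 + 3*g
(4) = (q + I)^2*(q + 6*I)
(5) = (r - 3)*(r + sqrt(2))^2*(r + 2*sqrt(2))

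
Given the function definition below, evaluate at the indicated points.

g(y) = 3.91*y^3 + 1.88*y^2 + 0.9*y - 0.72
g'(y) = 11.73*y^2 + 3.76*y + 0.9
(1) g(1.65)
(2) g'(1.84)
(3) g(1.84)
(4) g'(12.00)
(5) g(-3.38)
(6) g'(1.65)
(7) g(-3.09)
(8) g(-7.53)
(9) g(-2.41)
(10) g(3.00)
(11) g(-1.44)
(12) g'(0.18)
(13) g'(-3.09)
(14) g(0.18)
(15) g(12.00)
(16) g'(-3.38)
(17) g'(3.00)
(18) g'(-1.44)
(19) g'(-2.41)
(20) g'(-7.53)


(1) = 23.45
(2) = 47.53
(3) = 31.66
(4) = 1735.14
(5) = -133.27
(6) = 39.04
(7) = -100.91
(8) = -1570.30
(9) = -46.70
(10) = 124.47
(11) = -9.79
(12) = 1.96
(13) = 101.28
(14) = -0.47
(15) = 7037.28
(16) = 122.20
(17) = 117.75
(18) = 19.81
(19) = 59.97
(20) = 637.69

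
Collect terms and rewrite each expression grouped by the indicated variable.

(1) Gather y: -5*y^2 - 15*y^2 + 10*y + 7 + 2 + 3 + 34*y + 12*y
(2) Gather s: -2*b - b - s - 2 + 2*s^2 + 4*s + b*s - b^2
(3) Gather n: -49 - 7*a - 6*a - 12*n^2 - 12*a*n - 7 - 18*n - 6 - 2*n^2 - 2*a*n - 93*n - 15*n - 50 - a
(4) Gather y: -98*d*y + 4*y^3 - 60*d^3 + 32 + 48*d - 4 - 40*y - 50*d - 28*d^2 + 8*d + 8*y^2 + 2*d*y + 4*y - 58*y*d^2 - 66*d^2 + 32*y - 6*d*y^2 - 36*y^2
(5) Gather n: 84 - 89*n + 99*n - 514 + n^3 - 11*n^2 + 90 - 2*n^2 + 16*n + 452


(1) = -20*y^2 + 56*y + 12
(2) = -b^2 - 3*b + 2*s^2 + s*(b + 3) - 2
(3) = -14*a - 14*n^2 + n*(-14*a - 126) - 112
(4) = -60*d^3 - 94*d^2 + 6*d + 4*y^3 + y^2*(-6*d - 28) + y*(-58*d^2 - 96*d - 4) + 28
(5) = n^3 - 13*n^2 + 26*n + 112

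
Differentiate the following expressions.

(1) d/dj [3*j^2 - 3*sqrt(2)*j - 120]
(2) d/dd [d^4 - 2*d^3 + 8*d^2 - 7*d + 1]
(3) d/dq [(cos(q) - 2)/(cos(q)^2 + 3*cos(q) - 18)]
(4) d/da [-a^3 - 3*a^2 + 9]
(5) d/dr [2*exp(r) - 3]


(1) = 6*j - 3*sqrt(2)
(2) = 4*d^3 - 6*d^2 + 16*d - 7
(3) = (cos(q)^2 - 4*cos(q) + 12)*sin(q)/(cos(q)^2 + 3*cos(q) - 18)^2
(4) = 3*a*(-a - 2)
(5) = 2*exp(r)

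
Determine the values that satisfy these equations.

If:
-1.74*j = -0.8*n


Then:
j = 0.459770114942529*n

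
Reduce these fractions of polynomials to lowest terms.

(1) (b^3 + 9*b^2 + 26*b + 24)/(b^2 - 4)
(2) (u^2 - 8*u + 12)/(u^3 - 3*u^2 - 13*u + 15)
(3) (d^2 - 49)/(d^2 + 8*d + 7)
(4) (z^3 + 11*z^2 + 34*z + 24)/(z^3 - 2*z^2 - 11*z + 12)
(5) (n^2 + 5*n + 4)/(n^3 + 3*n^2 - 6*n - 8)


(1) = (b^2 + 7*b + 12)/(b - 2)
(2) = (u^2 - 8*u + 12)/(u^3 - 3*u^2 - 13*u + 15)
(3) = (d - 7)/(d + 1)
(4) = (z^3 + 11*z^2 + 34*z + 24)/(z^3 - 2*z^2 - 11*z + 12)
(5) = 1/(n - 2)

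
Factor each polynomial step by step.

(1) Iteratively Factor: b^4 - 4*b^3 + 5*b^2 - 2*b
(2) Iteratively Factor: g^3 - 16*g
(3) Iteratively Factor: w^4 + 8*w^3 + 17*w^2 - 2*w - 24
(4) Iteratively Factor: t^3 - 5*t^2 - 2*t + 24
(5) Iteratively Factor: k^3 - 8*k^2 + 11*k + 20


(1) = (b)*(b^3 - 4*b^2 + 5*b - 2) = b*(b - 2)*(b^2 - 2*b + 1) = b*(b - 2)*(b - 1)*(b - 1)
(2) = (g)*(g^2 - 16) = g*(g + 4)*(g - 4)
(3) = (w + 3)*(w^3 + 5*w^2 + 2*w - 8) = (w - 1)*(w + 3)*(w^2 + 6*w + 8) = (w - 1)*(w + 3)*(w + 4)*(w + 2)
(4) = (t - 4)*(t^2 - t - 6) = (t - 4)*(t + 2)*(t - 3)
(5) = (k + 1)*(k^2 - 9*k + 20) = (k - 5)*(k + 1)*(k - 4)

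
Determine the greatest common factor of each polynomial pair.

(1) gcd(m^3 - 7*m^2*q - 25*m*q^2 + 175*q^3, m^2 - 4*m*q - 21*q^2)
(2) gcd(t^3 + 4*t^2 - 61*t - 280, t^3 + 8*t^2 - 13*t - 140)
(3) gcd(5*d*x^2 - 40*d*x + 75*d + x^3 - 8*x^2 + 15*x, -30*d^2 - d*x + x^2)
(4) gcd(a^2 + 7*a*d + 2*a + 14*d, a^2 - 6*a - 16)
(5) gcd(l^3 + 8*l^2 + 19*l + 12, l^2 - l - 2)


(1) = -m + 7*q
(2) = gcd((t - 8)*(t + 5)*(t + 7), (t - 4)*(t + 5)*(t + 7)) = t^2 + 12*t + 35
(3) = gcd((5*d + x)*(x - 5)*(x - 3), (-6*d + x)*(5*d + x)) = 5*d + x
(4) = a + 2
(5) = gcd((l + 1)*(l + 3)*(l + 4), (l - 2)*(l + 1)) = l + 1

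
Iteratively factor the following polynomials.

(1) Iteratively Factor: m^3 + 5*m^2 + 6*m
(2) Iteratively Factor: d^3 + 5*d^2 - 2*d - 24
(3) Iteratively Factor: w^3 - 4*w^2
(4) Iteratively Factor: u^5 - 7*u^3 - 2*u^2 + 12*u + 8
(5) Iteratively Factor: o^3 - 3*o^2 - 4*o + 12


(1) = (m + 3)*(m^2 + 2*m) = (m + 2)*(m + 3)*(m)
(2) = (d + 4)*(d^2 + d - 6) = (d + 3)*(d + 4)*(d - 2)
(3) = (w)*(w^2 - 4*w) = w^2*(w - 4)
(4) = (u + 1)*(u^4 - u^3 - 6*u^2 + 4*u + 8) = (u - 2)*(u + 1)*(u^3 + u^2 - 4*u - 4) = (u - 2)*(u + 1)*(u + 2)*(u^2 - u - 2) = (u - 2)^2*(u + 1)*(u + 2)*(u + 1)
(5) = (o - 2)*(o^2 - o - 6) = (o - 2)*(o + 2)*(o - 3)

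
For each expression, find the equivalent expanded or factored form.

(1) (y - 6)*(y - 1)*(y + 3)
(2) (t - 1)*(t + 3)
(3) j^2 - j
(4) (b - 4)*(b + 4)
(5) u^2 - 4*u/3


(1) = y^3 - 4*y^2 - 15*y + 18
(2) = t^2 + 2*t - 3
(3) = j*(j - 1)
(4) = b^2 - 16
(5) = u*(u - 4/3)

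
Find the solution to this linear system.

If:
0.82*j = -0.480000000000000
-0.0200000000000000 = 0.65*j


Then:
No Solution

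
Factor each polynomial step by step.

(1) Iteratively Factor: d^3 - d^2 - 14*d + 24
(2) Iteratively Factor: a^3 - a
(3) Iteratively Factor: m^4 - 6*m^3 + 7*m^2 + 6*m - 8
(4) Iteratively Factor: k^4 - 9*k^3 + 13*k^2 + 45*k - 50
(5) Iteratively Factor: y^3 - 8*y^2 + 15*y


(1) = (d - 3)*(d^2 + 2*d - 8) = (d - 3)*(d + 4)*(d - 2)
(2) = (a)*(a^2 - 1) = a*(a - 1)*(a + 1)
(3) = (m - 2)*(m^3 - 4*m^2 - m + 4) = (m - 2)*(m + 1)*(m^2 - 5*m + 4) = (m - 4)*(m - 2)*(m + 1)*(m - 1)
(4) = (k - 5)*(k^3 - 4*k^2 - 7*k + 10) = (k - 5)*(k + 2)*(k^2 - 6*k + 5) = (k - 5)*(k - 1)*(k + 2)*(k - 5)
(5) = (y - 5)*(y^2 - 3*y) = (y - 5)*(y - 3)*(y)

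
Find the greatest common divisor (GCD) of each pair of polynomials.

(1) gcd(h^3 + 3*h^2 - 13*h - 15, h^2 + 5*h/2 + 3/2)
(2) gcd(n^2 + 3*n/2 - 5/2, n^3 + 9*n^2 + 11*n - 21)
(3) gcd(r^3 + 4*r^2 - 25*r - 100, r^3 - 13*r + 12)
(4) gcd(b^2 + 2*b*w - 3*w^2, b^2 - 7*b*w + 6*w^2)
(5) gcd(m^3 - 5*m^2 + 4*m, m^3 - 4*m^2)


(1) = gcd((h - 3)*(h + 1)*(h + 5), (h + 1)*(h + 3/2)) = h + 1
(2) = n - 1
(3) = gcd((r - 5)*(r + 4)*(r + 5), (r - 3)*(r - 1)*(r + 4)) = r + 4
(4) = gcd((b - w)*(b + 3*w), (b - 6*w)*(b - w)) = -b + w
(5) = m^2 - 4*m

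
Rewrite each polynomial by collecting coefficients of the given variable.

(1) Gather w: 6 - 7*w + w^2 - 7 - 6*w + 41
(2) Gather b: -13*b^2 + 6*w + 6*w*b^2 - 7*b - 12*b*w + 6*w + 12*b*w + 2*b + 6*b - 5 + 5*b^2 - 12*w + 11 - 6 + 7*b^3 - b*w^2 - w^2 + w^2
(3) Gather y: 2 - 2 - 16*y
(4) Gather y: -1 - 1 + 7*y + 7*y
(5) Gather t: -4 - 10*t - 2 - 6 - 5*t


(1) = w^2 - 13*w + 40
(2) = 7*b^3 + b^2*(6*w - 8) + b*(1 - w^2)
(3) = -16*y
(4) = 14*y - 2
(5) = -15*t - 12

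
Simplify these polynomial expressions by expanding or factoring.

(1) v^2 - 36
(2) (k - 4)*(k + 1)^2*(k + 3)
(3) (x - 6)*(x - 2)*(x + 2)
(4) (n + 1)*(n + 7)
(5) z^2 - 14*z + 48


(1) = (v - 6)*(v + 6)
(2) = k^4 + k^3 - 13*k^2 - 25*k - 12
(3) = x^3 - 6*x^2 - 4*x + 24
(4) = n^2 + 8*n + 7
(5) = (z - 8)*(z - 6)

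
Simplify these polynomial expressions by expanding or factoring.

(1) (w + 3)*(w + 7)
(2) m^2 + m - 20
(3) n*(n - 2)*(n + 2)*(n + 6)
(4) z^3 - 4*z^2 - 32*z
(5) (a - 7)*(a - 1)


(1) = w^2 + 10*w + 21
(2) = (m - 4)*(m + 5)
(3) = n^4 + 6*n^3 - 4*n^2 - 24*n
(4) = z*(z - 8)*(z + 4)
(5) = a^2 - 8*a + 7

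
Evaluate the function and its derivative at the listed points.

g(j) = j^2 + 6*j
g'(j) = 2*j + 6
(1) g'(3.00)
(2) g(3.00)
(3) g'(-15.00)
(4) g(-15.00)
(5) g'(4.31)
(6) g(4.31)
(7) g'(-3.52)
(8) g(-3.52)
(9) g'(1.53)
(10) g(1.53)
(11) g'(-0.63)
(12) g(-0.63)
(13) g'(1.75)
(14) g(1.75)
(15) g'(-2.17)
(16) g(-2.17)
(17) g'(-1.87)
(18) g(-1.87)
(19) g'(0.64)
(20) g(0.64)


(1) = 12.00
(2) = 27.00
(3) = -24.00
(4) = 135.00
(5) = 14.62
(6) = 44.44
(7) = -1.04
(8) = -8.73
(9) = 9.06
(10) = 11.52
(11) = 4.74
(12) = -3.38
(13) = 9.50
(14) = 13.56
(15) = 1.66
(16) = -8.31
(17) = 2.26
(18) = -7.72
(19) = 7.28
(20) = 4.25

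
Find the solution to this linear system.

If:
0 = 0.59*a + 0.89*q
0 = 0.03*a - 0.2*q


Then:
a = 0.00
q = 0.00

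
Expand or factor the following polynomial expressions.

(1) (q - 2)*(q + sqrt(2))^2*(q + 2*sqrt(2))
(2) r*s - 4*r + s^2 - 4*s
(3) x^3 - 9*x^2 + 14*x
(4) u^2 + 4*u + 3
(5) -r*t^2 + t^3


(1) = q^4 - 2*q^3 + 4*sqrt(2)*q^3 - 8*sqrt(2)*q^2 + 10*q^2 - 20*q + 4*sqrt(2)*q - 8*sqrt(2)
(2) = (r + s)*(s - 4)
(3) = x*(x - 7)*(x - 2)
(4) = (u + 1)*(u + 3)
(5) = t^2*(-r + t)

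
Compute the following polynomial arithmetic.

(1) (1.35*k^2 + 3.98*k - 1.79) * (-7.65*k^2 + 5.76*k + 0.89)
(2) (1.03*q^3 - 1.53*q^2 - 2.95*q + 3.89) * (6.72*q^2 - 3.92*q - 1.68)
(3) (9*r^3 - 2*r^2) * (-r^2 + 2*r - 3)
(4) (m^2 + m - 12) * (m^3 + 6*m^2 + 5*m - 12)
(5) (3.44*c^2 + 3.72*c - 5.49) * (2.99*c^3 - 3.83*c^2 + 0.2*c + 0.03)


(1) = -10.3275*k^4 - 22.671*k^3 + 37.8198*k^2 - 6.7682*k - 1.5931
(2) = 6.9216*q^5 - 14.3192*q^4 - 15.5568*q^3 + 40.2752*q^2 - 10.2928*q - 6.5352
(3) = -9*r^5 + 20*r^4 - 31*r^3 + 6*r^2
(4) = m^5 + 7*m^4 - m^3 - 79*m^2 - 72*m + 144
(5) = 10.2856*c^5 - 2.0524*c^4 - 29.9747*c^3 + 21.8739*c^2 - 0.9864*c - 0.1647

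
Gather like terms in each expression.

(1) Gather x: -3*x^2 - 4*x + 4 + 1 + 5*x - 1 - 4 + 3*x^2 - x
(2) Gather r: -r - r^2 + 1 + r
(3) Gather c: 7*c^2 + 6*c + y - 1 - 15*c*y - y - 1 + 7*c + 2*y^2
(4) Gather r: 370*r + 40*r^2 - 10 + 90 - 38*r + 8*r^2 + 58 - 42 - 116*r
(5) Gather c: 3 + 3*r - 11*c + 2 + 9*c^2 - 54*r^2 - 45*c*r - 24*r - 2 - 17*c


(1) = 0
(2) = 1 - r^2
(3) = 7*c^2 + c*(13 - 15*y) + 2*y^2 - 2
(4) = 48*r^2 + 216*r + 96
(5) = 9*c^2 + c*(-45*r - 28) - 54*r^2 - 21*r + 3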